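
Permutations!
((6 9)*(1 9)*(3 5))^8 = (1 6 9)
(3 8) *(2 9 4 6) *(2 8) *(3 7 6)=(2 9 4 3)(6 8 7)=[0, 1, 9, 2, 3, 5, 8, 6, 7, 4]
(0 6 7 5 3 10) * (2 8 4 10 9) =(0 6 7 5 3 9 2 8 4 10) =[6, 1, 8, 9, 10, 3, 7, 5, 4, 2, 0]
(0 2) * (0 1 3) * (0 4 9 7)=[2, 3, 1, 4, 9, 5, 6, 0, 8, 7]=(0 2 1 3 4 9 7)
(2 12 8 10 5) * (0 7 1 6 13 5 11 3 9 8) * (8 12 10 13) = (0 7 1 6 8 13 5 2 10 11 3 9 12) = [7, 6, 10, 9, 4, 2, 8, 1, 13, 12, 11, 3, 0, 5]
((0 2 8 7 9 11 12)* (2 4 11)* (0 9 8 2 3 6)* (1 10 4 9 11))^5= ((0 9 3 6)(1 10 4)(7 8)(11 12))^5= (0 9 3 6)(1 4 10)(7 8)(11 12)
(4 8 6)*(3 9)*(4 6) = (3 9)(4 8) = [0, 1, 2, 9, 8, 5, 6, 7, 4, 3]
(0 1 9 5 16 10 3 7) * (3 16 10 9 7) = (0 1 7)(5 10 16 9) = [1, 7, 2, 3, 4, 10, 6, 0, 8, 5, 16, 11, 12, 13, 14, 15, 9]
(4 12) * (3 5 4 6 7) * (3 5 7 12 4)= (3 7 5)(6 12)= [0, 1, 2, 7, 4, 3, 12, 5, 8, 9, 10, 11, 6]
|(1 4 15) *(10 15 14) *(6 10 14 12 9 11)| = |(1 4 12 9 11 6 10 15)| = 8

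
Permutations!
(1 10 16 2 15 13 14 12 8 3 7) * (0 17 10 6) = (0 17 10 16 2 15 13 14 12 8 3 7 1 6) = [17, 6, 15, 7, 4, 5, 0, 1, 3, 9, 16, 11, 8, 14, 12, 13, 2, 10]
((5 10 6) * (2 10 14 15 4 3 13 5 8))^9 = (2 10 6 8)(3 14)(4 5)(13 15)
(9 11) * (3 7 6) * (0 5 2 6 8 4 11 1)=[5, 0, 6, 7, 11, 2, 3, 8, 4, 1, 10, 9]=(0 5 2 6 3 7 8 4 11 9 1)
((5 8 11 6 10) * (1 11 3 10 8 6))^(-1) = ((1 11)(3 10 5 6 8))^(-1) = (1 11)(3 8 6 5 10)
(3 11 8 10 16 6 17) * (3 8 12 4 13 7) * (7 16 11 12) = [0, 1, 2, 12, 13, 5, 17, 3, 10, 9, 11, 7, 4, 16, 14, 15, 6, 8] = (3 12 4 13 16 6 17 8 10 11 7)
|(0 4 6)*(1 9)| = |(0 4 6)(1 9)| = 6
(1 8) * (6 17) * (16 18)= (1 8)(6 17)(16 18)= [0, 8, 2, 3, 4, 5, 17, 7, 1, 9, 10, 11, 12, 13, 14, 15, 18, 6, 16]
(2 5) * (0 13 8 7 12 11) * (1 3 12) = [13, 3, 5, 12, 4, 2, 6, 1, 7, 9, 10, 0, 11, 8] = (0 13 8 7 1 3 12 11)(2 5)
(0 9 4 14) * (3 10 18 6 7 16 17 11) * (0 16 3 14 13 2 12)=(0 9 4 13 2 12)(3 10 18 6 7)(11 14 16 17)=[9, 1, 12, 10, 13, 5, 7, 3, 8, 4, 18, 14, 0, 2, 16, 15, 17, 11, 6]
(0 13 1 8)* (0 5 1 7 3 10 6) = (0 13 7 3 10 6)(1 8 5) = [13, 8, 2, 10, 4, 1, 0, 3, 5, 9, 6, 11, 12, 7]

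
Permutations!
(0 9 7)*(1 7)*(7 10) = (0 9 1 10 7) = [9, 10, 2, 3, 4, 5, 6, 0, 8, 1, 7]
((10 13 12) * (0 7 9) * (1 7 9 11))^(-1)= (0 9)(1 11 7)(10 12 13)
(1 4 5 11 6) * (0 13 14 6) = (0 13 14 6 1 4 5 11) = [13, 4, 2, 3, 5, 11, 1, 7, 8, 9, 10, 0, 12, 14, 6]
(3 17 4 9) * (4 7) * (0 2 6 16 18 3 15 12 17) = (0 2 6 16 18 3)(4 9 15 12 17 7) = [2, 1, 6, 0, 9, 5, 16, 4, 8, 15, 10, 11, 17, 13, 14, 12, 18, 7, 3]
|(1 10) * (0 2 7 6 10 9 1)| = |(0 2 7 6 10)(1 9)| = 10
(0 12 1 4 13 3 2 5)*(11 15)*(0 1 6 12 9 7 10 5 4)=[9, 0, 4, 2, 13, 1, 12, 10, 8, 7, 5, 15, 6, 3, 14, 11]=(0 9 7 10 5 1)(2 4 13 3)(6 12)(11 15)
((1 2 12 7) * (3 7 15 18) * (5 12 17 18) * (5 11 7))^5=((1 2 17 18 3 5 12 15 11 7))^5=(1 5)(2 12)(3 7)(11 18)(15 17)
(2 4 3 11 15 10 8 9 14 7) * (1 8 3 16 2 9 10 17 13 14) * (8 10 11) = [0, 10, 4, 8, 16, 5, 6, 9, 11, 1, 3, 15, 12, 14, 7, 17, 2, 13] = (1 10 3 8 11 15 17 13 14 7 9)(2 4 16)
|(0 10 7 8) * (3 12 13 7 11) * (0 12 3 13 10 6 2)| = |(0 6 2)(7 8 12 10 11 13)| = 6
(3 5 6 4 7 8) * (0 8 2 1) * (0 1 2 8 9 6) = (0 9 6 4 7 8 3 5) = [9, 1, 2, 5, 7, 0, 4, 8, 3, 6]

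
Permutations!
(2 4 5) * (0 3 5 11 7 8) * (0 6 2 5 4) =(0 3 4 11 7 8 6 2) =[3, 1, 0, 4, 11, 5, 2, 8, 6, 9, 10, 7]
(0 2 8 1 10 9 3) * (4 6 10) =[2, 4, 8, 0, 6, 5, 10, 7, 1, 3, 9] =(0 2 8 1 4 6 10 9 3)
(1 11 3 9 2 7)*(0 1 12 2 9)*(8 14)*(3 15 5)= (0 1 11 15 5 3)(2 7 12)(8 14)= [1, 11, 7, 0, 4, 3, 6, 12, 14, 9, 10, 15, 2, 13, 8, 5]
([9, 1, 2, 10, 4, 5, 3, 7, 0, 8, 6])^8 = [8, 1, 2, 6, 4, 5, 10, 7, 9, 0, 3]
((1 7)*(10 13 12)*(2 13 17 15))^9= (1 7)(2 10)(12 15)(13 17)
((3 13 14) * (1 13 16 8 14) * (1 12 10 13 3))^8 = ((1 3 16 8 14)(10 13 12))^8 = (1 8 3 14 16)(10 12 13)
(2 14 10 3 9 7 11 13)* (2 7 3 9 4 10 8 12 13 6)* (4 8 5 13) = (2 14 5 13 7 11 6)(3 8 12 4 10 9) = [0, 1, 14, 8, 10, 13, 2, 11, 12, 3, 9, 6, 4, 7, 5]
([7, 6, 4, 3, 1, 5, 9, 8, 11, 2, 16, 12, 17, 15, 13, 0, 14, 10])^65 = (0 15 13 14 16 10 17 12 11 8 7)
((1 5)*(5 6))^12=(6)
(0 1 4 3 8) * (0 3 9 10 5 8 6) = (0 1 4 9 10 5 8 3 6) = [1, 4, 2, 6, 9, 8, 0, 7, 3, 10, 5]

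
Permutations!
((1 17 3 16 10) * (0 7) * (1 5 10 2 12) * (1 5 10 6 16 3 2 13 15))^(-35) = ((0 7)(1 17 2 12 5 6 16 13 15))^(-35) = (0 7)(1 17 2 12 5 6 16 13 15)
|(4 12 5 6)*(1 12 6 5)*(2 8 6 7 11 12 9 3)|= 10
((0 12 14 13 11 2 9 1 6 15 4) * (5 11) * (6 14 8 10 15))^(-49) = (0 4 15 10 8 12)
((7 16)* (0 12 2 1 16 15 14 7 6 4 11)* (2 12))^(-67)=((0 2 1 16 6 4 11)(7 15 14))^(-67)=(0 16 11 1 4 2 6)(7 14 15)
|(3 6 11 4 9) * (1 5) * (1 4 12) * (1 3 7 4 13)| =12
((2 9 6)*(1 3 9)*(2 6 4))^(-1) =((1 3 9 4 2))^(-1) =(1 2 4 9 3)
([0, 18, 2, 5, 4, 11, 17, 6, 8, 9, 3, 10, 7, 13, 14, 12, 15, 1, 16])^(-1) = (1 17 6 7 12 15 16 18)(3 10 11 5)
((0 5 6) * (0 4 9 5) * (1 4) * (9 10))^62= (1 10 5)(4 9 6)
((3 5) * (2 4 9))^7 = (2 4 9)(3 5)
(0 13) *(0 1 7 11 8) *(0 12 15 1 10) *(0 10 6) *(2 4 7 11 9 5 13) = [2, 11, 4, 3, 7, 13, 0, 9, 12, 5, 10, 8, 15, 6, 14, 1] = (0 2 4 7 9 5 13 6)(1 11 8 12 15)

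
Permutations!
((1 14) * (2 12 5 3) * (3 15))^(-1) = (1 14)(2 3 15 5 12)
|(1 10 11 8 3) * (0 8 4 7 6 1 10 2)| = |(0 8 3 10 11 4 7 6 1 2)| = 10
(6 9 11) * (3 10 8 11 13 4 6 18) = [0, 1, 2, 10, 6, 5, 9, 7, 11, 13, 8, 18, 12, 4, 14, 15, 16, 17, 3] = (3 10 8 11 18)(4 6 9 13)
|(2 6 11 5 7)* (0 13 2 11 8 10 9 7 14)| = 11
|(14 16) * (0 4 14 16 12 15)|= |(16)(0 4 14 12 15)|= 5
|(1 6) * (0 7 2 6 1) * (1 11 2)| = |(0 7 1 11 2 6)| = 6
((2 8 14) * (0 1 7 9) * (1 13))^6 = (14)(0 13 1 7 9)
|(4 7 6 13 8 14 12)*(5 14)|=|(4 7 6 13 8 5 14 12)|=8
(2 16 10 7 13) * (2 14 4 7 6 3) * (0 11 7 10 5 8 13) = (0 11 7)(2 16 5 8 13 14 4 10 6 3) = [11, 1, 16, 2, 10, 8, 3, 0, 13, 9, 6, 7, 12, 14, 4, 15, 5]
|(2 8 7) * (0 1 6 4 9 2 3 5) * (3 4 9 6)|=12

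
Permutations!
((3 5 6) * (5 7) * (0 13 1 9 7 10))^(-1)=(0 10 3 6 5 7 9 1 13)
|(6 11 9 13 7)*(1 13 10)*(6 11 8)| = |(1 13 7 11 9 10)(6 8)| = 6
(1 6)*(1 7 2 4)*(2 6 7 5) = (1 7 6 5 2 4) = [0, 7, 4, 3, 1, 2, 5, 6]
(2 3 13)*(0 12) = (0 12)(2 3 13) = [12, 1, 3, 13, 4, 5, 6, 7, 8, 9, 10, 11, 0, 2]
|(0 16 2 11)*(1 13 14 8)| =|(0 16 2 11)(1 13 14 8)| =4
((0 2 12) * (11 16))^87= ((0 2 12)(11 16))^87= (11 16)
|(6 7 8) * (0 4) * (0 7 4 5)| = 4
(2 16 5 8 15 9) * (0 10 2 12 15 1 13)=(0 10 2 16 5 8 1 13)(9 12 15)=[10, 13, 16, 3, 4, 8, 6, 7, 1, 12, 2, 11, 15, 0, 14, 9, 5]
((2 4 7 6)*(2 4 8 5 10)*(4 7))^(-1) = (2 10 5 8)(6 7)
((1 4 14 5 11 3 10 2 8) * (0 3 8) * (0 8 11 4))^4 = (0 8 10)(1 2 3)(4 14 5)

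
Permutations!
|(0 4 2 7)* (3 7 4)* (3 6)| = |(0 6 3 7)(2 4)| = 4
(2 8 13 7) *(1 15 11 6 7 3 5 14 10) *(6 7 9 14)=(1 15 11 7 2 8 13 3 5 6 9 14 10)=[0, 15, 8, 5, 4, 6, 9, 2, 13, 14, 1, 7, 12, 3, 10, 11]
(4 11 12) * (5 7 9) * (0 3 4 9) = (0 3 4 11 12 9 5 7) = [3, 1, 2, 4, 11, 7, 6, 0, 8, 5, 10, 12, 9]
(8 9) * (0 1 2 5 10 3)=(0 1 2 5 10 3)(8 9)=[1, 2, 5, 0, 4, 10, 6, 7, 9, 8, 3]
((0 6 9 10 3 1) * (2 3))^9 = (0 9 2 1 6 10 3)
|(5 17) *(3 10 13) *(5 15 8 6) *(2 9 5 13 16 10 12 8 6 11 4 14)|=|(2 9 5 17 15 6 13 3 12 8 11 4 14)(10 16)|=26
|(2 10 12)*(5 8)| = 6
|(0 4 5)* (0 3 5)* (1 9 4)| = 4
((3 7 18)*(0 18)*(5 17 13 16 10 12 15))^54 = ((0 18 3 7)(5 17 13 16 10 12 15))^54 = (0 3)(5 12 16 17 15 10 13)(7 18)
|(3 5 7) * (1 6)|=6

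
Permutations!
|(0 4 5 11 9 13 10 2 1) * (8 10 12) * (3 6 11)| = |(0 4 5 3 6 11 9 13 12 8 10 2 1)| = 13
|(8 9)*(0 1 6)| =|(0 1 6)(8 9)| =6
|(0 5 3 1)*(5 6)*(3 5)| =|(0 6 3 1)| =4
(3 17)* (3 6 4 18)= (3 17 6 4 18)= [0, 1, 2, 17, 18, 5, 4, 7, 8, 9, 10, 11, 12, 13, 14, 15, 16, 6, 3]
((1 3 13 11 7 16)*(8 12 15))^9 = ((1 3 13 11 7 16)(8 12 15))^9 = (1 11)(3 7)(13 16)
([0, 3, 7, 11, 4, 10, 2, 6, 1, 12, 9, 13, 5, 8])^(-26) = (1 8 13 11 3)(2 7 6)(5 9)(10 12)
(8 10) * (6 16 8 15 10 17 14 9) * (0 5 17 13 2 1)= (0 5 17 14 9 6 16 8 13 2 1)(10 15)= [5, 0, 1, 3, 4, 17, 16, 7, 13, 6, 15, 11, 12, 2, 9, 10, 8, 14]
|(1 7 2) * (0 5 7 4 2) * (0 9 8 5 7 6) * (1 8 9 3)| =|(9)(0 7 3 1 4 2 8 5 6)| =9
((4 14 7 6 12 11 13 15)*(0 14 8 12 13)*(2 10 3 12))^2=((0 14 7 6 13 15 4 8 2 10 3 12 11))^2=(0 7 13 4 2 3 11 14 6 15 8 10 12)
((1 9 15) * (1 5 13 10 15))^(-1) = (1 9)(5 15 10 13)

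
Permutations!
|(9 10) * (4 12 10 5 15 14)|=|(4 12 10 9 5 15 14)|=7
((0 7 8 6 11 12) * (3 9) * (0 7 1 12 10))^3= ((0 1 12 7 8 6 11 10)(3 9))^3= (0 7 11 1 8 10 12 6)(3 9)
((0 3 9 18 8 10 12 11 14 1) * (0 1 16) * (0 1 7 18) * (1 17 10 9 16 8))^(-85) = (0 12)(1 18 7)(3 11)(8 17)(9 10)(14 16)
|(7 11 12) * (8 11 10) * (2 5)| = |(2 5)(7 10 8 11 12)| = 10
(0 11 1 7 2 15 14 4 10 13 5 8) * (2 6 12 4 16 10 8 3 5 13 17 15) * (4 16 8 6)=(0 11 1 7 4 6 12 16 10 17 15 14 8)(3 5)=[11, 7, 2, 5, 6, 3, 12, 4, 0, 9, 17, 1, 16, 13, 8, 14, 10, 15]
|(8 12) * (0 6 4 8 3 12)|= |(0 6 4 8)(3 12)|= 4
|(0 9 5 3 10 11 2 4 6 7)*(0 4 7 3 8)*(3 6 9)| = 10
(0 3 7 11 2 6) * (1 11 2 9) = [3, 11, 6, 7, 4, 5, 0, 2, 8, 1, 10, 9] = (0 3 7 2 6)(1 11 9)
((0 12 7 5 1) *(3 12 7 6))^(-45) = ((0 7 5 1)(3 12 6))^(-45) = (12)(0 1 5 7)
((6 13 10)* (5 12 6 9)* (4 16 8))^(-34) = ((4 16 8)(5 12 6 13 10 9))^(-34) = (4 8 16)(5 6 10)(9 12 13)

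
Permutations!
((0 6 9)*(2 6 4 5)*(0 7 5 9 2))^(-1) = ((0 4 9 7 5)(2 6))^(-1) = (0 5 7 9 4)(2 6)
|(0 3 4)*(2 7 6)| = |(0 3 4)(2 7 6)| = 3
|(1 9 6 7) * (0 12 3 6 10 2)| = |(0 12 3 6 7 1 9 10 2)| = 9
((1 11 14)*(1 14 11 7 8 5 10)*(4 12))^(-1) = ((14)(1 7 8 5 10)(4 12))^(-1) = (14)(1 10 5 8 7)(4 12)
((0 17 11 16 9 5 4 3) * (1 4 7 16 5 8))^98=(0 3 4 1 8 9 16 7 5 11 17)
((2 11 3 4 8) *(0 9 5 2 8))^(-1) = (0 4 3 11 2 5 9)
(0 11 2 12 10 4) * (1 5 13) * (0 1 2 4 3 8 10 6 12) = (0 11 4 1 5 13 2)(3 8 10)(6 12) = [11, 5, 0, 8, 1, 13, 12, 7, 10, 9, 3, 4, 6, 2]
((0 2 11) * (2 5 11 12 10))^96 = ((0 5 11)(2 12 10))^96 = (12)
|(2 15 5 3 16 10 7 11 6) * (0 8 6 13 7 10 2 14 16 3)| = 24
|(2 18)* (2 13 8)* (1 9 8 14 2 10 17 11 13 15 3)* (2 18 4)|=|(1 9 8 10 17 11 13 14 18 15 3)(2 4)|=22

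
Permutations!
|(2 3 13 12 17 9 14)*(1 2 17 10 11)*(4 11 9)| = |(1 2 3 13 12 10 9 14 17 4 11)| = 11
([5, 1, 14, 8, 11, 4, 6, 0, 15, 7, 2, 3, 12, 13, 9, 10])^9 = (0 14 15 11)(2 8 4 7)(3 5 9 10)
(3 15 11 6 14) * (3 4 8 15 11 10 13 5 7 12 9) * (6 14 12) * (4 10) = [0, 1, 2, 11, 8, 7, 12, 6, 15, 3, 13, 14, 9, 5, 10, 4] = (3 11 14 10 13 5 7 6 12 9)(4 8 15)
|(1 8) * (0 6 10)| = 6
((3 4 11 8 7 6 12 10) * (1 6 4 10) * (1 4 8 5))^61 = ((1 6 12 4 11 5)(3 10)(7 8))^61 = (1 6 12 4 11 5)(3 10)(7 8)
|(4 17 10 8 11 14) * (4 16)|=|(4 17 10 8 11 14 16)|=7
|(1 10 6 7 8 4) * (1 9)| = |(1 10 6 7 8 4 9)| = 7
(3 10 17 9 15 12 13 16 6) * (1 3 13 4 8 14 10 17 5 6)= (1 3 17 9 15 12 4 8 14 10 5 6 13 16)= [0, 3, 2, 17, 8, 6, 13, 7, 14, 15, 5, 11, 4, 16, 10, 12, 1, 9]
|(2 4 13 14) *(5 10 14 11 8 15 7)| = 10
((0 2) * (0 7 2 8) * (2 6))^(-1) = (0 8)(2 6 7)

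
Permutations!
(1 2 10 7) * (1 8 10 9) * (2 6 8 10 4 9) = [0, 6, 2, 3, 9, 5, 8, 10, 4, 1, 7] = (1 6 8 4 9)(7 10)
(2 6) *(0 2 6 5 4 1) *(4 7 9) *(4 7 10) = (0 2 5 10 4 1)(7 9) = [2, 0, 5, 3, 1, 10, 6, 9, 8, 7, 4]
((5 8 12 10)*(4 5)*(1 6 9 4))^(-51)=(1 8 9 10 5 6 12 4)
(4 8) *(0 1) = (0 1)(4 8) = [1, 0, 2, 3, 8, 5, 6, 7, 4]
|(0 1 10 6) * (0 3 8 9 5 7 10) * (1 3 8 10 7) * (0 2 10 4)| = |(0 3 4)(1 2 10 6 8 9 5)| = 21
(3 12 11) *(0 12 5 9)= (0 12 11 3 5 9)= [12, 1, 2, 5, 4, 9, 6, 7, 8, 0, 10, 3, 11]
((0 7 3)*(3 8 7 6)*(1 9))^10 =(9)(0 6 3)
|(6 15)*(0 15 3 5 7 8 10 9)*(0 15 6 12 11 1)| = |(0 6 3 5 7 8 10 9 15 12 11 1)| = 12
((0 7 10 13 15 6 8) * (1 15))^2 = (0 10 1 6)(7 13 15 8)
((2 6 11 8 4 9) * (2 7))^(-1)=(2 7 9 4 8 11 6)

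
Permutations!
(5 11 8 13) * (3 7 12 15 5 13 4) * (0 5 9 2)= (0 5 11 8 4 3 7 12 15 9 2)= [5, 1, 0, 7, 3, 11, 6, 12, 4, 2, 10, 8, 15, 13, 14, 9]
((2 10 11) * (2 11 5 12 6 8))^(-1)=(2 8 6 12 5 10)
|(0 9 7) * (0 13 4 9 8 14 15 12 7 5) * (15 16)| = 11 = |(0 8 14 16 15 12 7 13 4 9 5)|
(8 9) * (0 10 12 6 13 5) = (0 10 12 6 13 5)(8 9) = [10, 1, 2, 3, 4, 0, 13, 7, 9, 8, 12, 11, 6, 5]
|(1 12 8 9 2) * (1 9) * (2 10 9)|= 6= |(1 12 8)(9 10)|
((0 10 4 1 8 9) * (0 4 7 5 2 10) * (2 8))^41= (1 2 10 7 5 8 9 4)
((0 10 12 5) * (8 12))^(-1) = (0 5 12 8 10)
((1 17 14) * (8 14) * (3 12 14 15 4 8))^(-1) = (1 14 12 3 17)(4 15 8)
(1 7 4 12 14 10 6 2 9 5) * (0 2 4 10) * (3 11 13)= (0 2 9 5 1 7 10 6 4 12 14)(3 11 13)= [2, 7, 9, 11, 12, 1, 4, 10, 8, 5, 6, 13, 14, 3, 0]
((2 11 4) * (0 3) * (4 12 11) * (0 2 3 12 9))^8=(12)(2 3 4)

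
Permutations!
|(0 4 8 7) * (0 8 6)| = 6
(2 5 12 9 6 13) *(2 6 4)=[0, 1, 5, 3, 2, 12, 13, 7, 8, 4, 10, 11, 9, 6]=(2 5 12 9 4)(6 13)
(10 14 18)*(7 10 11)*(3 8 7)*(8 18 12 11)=(3 18 8 7 10 14 12 11)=[0, 1, 2, 18, 4, 5, 6, 10, 7, 9, 14, 3, 11, 13, 12, 15, 16, 17, 8]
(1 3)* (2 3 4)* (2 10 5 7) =(1 4 10 5 7 2 3) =[0, 4, 3, 1, 10, 7, 6, 2, 8, 9, 5]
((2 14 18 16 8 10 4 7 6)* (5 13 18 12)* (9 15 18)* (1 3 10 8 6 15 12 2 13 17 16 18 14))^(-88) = ((18)(1 3 10 4 7 15 14 2)(5 17 16 6 13 9 12))^(-88) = (18)(5 6 12 16 9 17 13)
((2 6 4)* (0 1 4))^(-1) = (0 6 2 4 1)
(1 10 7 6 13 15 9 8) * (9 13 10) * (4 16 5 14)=[0, 9, 2, 3, 16, 14, 10, 6, 1, 8, 7, 11, 12, 15, 4, 13, 5]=(1 9 8)(4 16 5 14)(6 10 7)(13 15)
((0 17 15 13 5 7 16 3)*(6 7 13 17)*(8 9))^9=((0 6 7 16 3)(5 13)(8 9)(15 17))^9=(0 3 16 7 6)(5 13)(8 9)(15 17)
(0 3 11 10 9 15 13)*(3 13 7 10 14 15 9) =(0 13)(3 11 14 15 7 10) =[13, 1, 2, 11, 4, 5, 6, 10, 8, 9, 3, 14, 12, 0, 15, 7]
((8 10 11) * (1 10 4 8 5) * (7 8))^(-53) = (1 5 11 10)(4 7 8)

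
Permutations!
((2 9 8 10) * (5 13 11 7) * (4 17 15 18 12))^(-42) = (2 8)(4 18 17 12 15)(5 11)(7 13)(9 10)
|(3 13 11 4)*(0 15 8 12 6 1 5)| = |(0 15 8 12 6 1 5)(3 13 11 4)| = 28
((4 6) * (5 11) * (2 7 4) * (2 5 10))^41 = ((2 7 4 6 5 11 10))^41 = (2 10 11 5 6 4 7)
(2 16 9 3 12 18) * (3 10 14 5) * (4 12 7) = (2 16 9 10 14 5 3 7 4 12 18) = [0, 1, 16, 7, 12, 3, 6, 4, 8, 10, 14, 11, 18, 13, 5, 15, 9, 17, 2]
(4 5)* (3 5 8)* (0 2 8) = (0 2 8 3 5 4) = [2, 1, 8, 5, 0, 4, 6, 7, 3]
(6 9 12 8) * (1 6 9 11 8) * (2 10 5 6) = (1 2 10 5 6 11 8 9 12) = [0, 2, 10, 3, 4, 6, 11, 7, 9, 12, 5, 8, 1]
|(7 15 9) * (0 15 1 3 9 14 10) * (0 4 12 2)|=|(0 15 14 10 4 12 2)(1 3 9 7)|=28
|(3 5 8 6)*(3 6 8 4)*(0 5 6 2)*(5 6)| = 3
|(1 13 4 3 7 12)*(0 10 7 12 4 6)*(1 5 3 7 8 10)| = |(0 1 13 6)(3 12 5)(4 7)(8 10)| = 12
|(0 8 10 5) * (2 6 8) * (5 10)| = 5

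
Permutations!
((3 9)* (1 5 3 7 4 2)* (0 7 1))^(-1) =(0 2 4 7)(1 9 3 5)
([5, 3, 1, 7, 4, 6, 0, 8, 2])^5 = [6, 1, 2, 3, 4, 0, 5, 7, 8]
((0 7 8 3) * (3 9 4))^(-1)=(0 3 4 9 8 7)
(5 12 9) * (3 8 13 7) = (3 8 13 7)(5 12 9) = [0, 1, 2, 8, 4, 12, 6, 3, 13, 5, 10, 11, 9, 7]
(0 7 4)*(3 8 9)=(0 7 4)(3 8 9)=[7, 1, 2, 8, 0, 5, 6, 4, 9, 3]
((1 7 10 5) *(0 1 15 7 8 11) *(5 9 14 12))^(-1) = (0 11 8 1)(5 12 14 9 10 7 15)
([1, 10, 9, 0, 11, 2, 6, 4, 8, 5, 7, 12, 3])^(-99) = [11, 12, 2, 4, 1, 5, 6, 0, 8, 9, 3, 10, 7]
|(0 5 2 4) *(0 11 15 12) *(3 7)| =|(0 5 2 4 11 15 12)(3 7)| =14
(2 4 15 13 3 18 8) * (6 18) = (2 4 15 13 3 6 18 8) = [0, 1, 4, 6, 15, 5, 18, 7, 2, 9, 10, 11, 12, 3, 14, 13, 16, 17, 8]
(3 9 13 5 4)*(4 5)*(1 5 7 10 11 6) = (1 5 7 10 11 6)(3 9 13 4) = [0, 5, 2, 9, 3, 7, 1, 10, 8, 13, 11, 6, 12, 4]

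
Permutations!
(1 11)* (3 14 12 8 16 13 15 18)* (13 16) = (1 11)(3 14 12 8 13 15 18) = [0, 11, 2, 14, 4, 5, 6, 7, 13, 9, 10, 1, 8, 15, 12, 18, 16, 17, 3]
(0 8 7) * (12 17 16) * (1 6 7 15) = (0 8 15 1 6 7)(12 17 16) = [8, 6, 2, 3, 4, 5, 7, 0, 15, 9, 10, 11, 17, 13, 14, 1, 12, 16]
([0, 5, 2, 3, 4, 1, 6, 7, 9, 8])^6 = (9)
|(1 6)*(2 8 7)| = |(1 6)(2 8 7)| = 6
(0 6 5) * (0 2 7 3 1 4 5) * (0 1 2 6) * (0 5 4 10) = (0 5 6 1 10)(2 7 3) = [5, 10, 7, 2, 4, 6, 1, 3, 8, 9, 0]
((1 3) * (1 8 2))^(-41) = (1 2 8 3)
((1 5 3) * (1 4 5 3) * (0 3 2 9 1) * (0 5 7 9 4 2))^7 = (9)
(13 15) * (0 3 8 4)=(0 3 8 4)(13 15)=[3, 1, 2, 8, 0, 5, 6, 7, 4, 9, 10, 11, 12, 15, 14, 13]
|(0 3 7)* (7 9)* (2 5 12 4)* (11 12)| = |(0 3 9 7)(2 5 11 12 4)| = 20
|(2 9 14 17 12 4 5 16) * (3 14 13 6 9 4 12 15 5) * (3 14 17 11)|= |(2 4 14 11 3 17 15 5 16)(6 9 13)|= 9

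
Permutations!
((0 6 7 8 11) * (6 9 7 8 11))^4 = (11)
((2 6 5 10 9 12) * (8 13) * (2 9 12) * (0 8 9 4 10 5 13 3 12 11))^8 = (13)(0 8 3 12 4 10 11)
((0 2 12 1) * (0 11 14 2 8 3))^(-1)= ((0 8 3)(1 11 14 2 12))^(-1)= (0 3 8)(1 12 2 14 11)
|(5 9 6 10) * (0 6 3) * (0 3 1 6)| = 5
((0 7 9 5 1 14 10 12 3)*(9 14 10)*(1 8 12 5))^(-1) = ((0 7 14 9 1 10 5 8 12 3))^(-1) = (0 3 12 8 5 10 1 9 14 7)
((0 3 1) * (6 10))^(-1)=((0 3 1)(6 10))^(-1)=(0 1 3)(6 10)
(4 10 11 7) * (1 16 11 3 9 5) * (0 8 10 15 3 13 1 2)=[8, 16, 0, 9, 15, 2, 6, 4, 10, 5, 13, 7, 12, 1, 14, 3, 11]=(0 8 10 13 1 16 11 7 4 15 3 9 5 2)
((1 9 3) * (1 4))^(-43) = ((1 9 3 4))^(-43) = (1 9 3 4)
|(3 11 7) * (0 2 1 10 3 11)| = |(0 2 1 10 3)(7 11)| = 10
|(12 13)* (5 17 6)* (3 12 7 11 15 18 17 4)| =11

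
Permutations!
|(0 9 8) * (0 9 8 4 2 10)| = 6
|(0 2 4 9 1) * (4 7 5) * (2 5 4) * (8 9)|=8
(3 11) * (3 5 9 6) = (3 11 5 9 6) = [0, 1, 2, 11, 4, 9, 3, 7, 8, 6, 10, 5]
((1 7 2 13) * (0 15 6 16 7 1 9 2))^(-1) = ((0 15 6 16 7)(2 13 9))^(-1) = (0 7 16 6 15)(2 9 13)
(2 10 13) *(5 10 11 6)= (2 11 6 5 10 13)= [0, 1, 11, 3, 4, 10, 5, 7, 8, 9, 13, 6, 12, 2]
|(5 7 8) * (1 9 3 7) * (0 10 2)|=6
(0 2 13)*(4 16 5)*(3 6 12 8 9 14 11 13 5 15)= [2, 1, 5, 6, 16, 4, 12, 7, 9, 14, 10, 13, 8, 0, 11, 3, 15]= (0 2 5 4 16 15 3 6 12 8 9 14 11 13)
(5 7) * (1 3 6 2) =(1 3 6 2)(5 7) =[0, 3, 1, 6, 4, 7, 2, 5]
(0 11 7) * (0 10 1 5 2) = (0 11 7 10 1 5 2) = [11, 5, 0, 3, 4, 2, 6, 10, 8, 9, 1, 7]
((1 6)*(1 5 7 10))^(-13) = ((1 6 5 7 10))^(-13) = (1 5 10 6 7)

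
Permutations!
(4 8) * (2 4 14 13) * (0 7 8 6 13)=(0 7 8 14)(2 4 6 13)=[7, 1, 4, 3, 6, 5, 13, 8, 14, 9, 10, 11, 12, 2, 0]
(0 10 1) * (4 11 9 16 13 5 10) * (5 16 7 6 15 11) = [4, 0, 2, 3, 5, 10, 15, 6, 8, 7, 1, 9, 12, 16, 14, 11, 13] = (0 4 5 10 1)(6 15 11 9 7)(13 16)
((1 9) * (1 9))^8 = ((9))^8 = (9)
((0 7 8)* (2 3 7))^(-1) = (0 8 7 3 2) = ((0 2 3 7 8))^(-1)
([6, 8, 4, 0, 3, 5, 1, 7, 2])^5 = [4, 0, 1, 2, 8, 5, 3, 7, 6]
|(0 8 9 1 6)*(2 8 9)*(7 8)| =|(0 9 1 6)(2 7 8)| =12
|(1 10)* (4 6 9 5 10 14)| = |(1 14 4 6 9 5 10)| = 7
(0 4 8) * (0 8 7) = (8)(0 4 7) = [4, 1, 2, 3, 7, 5, 6, 0, 8]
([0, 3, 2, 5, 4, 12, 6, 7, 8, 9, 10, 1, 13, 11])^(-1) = (1 11 13 12 5 3)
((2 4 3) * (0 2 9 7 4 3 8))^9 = (0 3 7 8 2 9 4)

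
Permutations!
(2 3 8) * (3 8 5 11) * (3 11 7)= (11)(2 8)(3 5 7)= [0, 1, 8, 5, 4, 7, 6, 3, 2, 9, 10, 11]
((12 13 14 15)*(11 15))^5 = (15)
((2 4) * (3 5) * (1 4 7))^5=(1 4 2 7)(3 5)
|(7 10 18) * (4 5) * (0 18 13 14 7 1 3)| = |(0 18 1 3)(4 5)(7 10 13 14)| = 4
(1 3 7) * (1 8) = (1 3 7 8) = [0, 3, 2, 7, 4, 5, 6, 8, 1]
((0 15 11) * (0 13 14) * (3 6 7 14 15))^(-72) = (15)(0 7 3 14 6)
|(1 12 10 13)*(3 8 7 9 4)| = 20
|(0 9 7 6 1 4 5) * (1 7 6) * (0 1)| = |(0 9 6 7)(1 4 5)| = 12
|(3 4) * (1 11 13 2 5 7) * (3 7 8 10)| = |(1 11 13 2 5 8 10 3 4 7)| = 10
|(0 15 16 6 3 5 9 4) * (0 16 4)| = |(0 15 4 16 6 3 5 9)| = 8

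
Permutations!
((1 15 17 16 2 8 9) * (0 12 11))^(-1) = (0 11 12)(1 9 8 2 16 17 15)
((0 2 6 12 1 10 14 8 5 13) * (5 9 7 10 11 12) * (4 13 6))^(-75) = (14)(0 2 4 13)(5 6)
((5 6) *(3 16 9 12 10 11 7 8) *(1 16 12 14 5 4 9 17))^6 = (17)(4 9 14 5 6) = ((1 16 17)(3 12 10 11 7 8)(4 9 14 5 6))^6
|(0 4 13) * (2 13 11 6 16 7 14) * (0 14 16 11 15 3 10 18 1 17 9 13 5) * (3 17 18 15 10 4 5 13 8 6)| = 18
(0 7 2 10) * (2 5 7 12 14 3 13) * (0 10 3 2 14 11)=(0 12 11)(2 3 13 14)(5 7)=[12, 1, 3, 13, 4, 7, 6, 5, 8, 9, 10, 0, 11, 14, 2]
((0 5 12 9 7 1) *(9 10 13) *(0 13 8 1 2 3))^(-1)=(0 3 2 7 9 13 1 8 10 12 5)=((0 5 12 10 8 1 13 9 7 2 3))^(-1)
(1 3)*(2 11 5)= (1 3)(2 11 5)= [0, 3, 11, 1, 4, 2, 6, 7, 8, 9, 10, 5]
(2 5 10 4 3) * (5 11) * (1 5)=[0, 5, 11, 2, 3, 10, 6, 7, 8, 9, 4, 1]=(1 5 10 4 3 2 11)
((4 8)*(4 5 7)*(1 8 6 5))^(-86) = (8)(4 5)(6 7)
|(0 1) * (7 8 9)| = 6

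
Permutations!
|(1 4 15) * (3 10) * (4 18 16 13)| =|(1 18 16 13 4 15)(3 10)| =6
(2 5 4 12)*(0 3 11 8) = (0 3 11 8)(2 5 4 12) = [3, 1, 5, 11, 12, 4, 6, 7, 0, 9, 10, 8, 2]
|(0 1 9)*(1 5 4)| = 5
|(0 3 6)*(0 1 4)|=5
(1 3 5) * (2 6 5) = (1 3 2 6 5) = [0, 3, 6, 2, 4, 1, 5]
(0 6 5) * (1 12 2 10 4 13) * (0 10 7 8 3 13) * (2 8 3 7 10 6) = [2, 12, 10, 13, 0, 6, 5, 3, 7, 9, 4, 11, 8, 1] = (0 2 10 4)(1 12 8 7 3 13)(5 6)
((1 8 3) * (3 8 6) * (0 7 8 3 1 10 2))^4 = ((0 7 8 3 10 2)(1 6))^4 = (0 10 8)(2 3 7)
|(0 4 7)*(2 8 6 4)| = |(0 2 8 6 4 7)| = 6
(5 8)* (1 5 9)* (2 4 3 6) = [0, 5, 4, 6, 3, 8, 2, 7, 9, 1] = (1 5 8 9)(2 4 3 6)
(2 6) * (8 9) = (2 6)(8 9) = [0, 1, 6, 3, 4, 5, 2, 7, 9, 8]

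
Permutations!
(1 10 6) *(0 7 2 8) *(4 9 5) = [7, 10, 8, 3, 9, 4, 1, 2, 0, 5, 6] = (0 7 2 8)(1 10 6)(4 9 5)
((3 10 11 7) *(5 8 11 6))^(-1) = (3 7 11 8 5 6 10)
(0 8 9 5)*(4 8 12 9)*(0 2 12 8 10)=(0 8 4 10)(2 12 9 5)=[8, 1, 12, 3, 10, 2, 6, 7, 4, 5, 0, 11, 9]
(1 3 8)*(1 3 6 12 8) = (1 6 12 8 3) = [0, 6, 2, 1, 4, 5, 12, 7, 3, 9, 10, 11, 8]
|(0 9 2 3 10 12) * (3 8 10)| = |(0 9 2 8 10 12)| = 6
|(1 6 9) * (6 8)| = 4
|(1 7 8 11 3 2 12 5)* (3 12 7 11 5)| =|(1 11 12 3 2 7 8 5)| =8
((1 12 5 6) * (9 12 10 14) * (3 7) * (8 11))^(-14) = (14)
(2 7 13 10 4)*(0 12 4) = (0 12 4 2 7 13 10) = [12, 1, 7, 3, 2, 5, 6, 13, 8, 9, 0, 11, 4, 10]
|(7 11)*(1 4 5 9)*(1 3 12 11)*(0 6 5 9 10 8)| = 35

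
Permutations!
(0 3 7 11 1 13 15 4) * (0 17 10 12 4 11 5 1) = (0 3 7 5 1 13 15 11)(4 17 10 12) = [3, 13, 2, 7, 17, 1, 6, 5, 8, 9, 12, 0, 4, 15, 14, 11, 16, 10]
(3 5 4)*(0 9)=(0 9)(3 5 4)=[9, 1, 2, 5, 3, 4, 6, 7, 8, 0]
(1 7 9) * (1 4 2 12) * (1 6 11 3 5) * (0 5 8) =(0 5 1 7 9 4 2 12 6 11 3 8) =[5, 7, 12, 8, 2, 1, 11, 9, 0, 4, 10, 3, 6]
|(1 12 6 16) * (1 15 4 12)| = 5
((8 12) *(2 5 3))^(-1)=(2 3 5)(8 12)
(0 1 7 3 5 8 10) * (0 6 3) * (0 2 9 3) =[1, 7, 9, 5, 4, 8, 0, 2, 10, 3, 6] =(0 1 7 2 9 3 5 8 10 6)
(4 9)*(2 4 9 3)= (9)(2 4 3)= [0, 1, 4, 2, 3, 5, 6, 7, 8, 9]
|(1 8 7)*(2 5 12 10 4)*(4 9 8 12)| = |(1 12 10 9 8 7)(2 5 4)| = 6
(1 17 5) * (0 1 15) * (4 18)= (0 1 17 5 15)(4 18)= [1, 17, 2, 3, 18, 15, 6, 7, 8, 9, 10, 11, 12, 13, 14, 0, 16, 5, 4]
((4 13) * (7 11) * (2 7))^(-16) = (13)(2 11 7)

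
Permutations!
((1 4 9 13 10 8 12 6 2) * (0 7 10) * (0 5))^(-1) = ((0 7 10 8 12 6 2 1 4 9 13 5))^(-1) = (0 5 13 9 4 1 2 6 12 8 10 7)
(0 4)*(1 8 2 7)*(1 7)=(0 4)(1 8 2)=[4, 8, 1, 3, 0, 5, 6, 7, 2]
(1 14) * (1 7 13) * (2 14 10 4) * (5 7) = [0, 10, 14, 3, 2, 7, 6, 13, 8, 9, 4, 11, 12, 1, 5] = (1 10 4 2 14 5 7 13)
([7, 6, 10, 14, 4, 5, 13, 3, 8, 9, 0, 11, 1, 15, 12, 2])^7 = (0 13 14 10 6 3 2 1 7 15 12)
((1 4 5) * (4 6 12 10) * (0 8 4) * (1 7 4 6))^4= ((0 8 6 12 10)(4 5 7))^4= (0 10 12 6 8)(4 5 7)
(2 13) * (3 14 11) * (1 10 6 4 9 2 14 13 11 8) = (1 10 6 4 9 2 11 3 13 14 8) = [0, 10, 11, 13, 9, 5, 4, 7, 1, 2, 6, 3, 12, 14, 8]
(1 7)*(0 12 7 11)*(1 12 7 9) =[7, 11, 2, 3, 4, 5, 6, 12, 8, 1, 10, 0, 9] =(0 7 12 9 1 11)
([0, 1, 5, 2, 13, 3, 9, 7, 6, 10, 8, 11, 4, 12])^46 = (2 5 3)(4 13 12)(6 10)(8 9)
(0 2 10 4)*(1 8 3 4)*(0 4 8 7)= (0 2 10 1 7)(3 8)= [2, 7, 10, 8, 4, 5, 6, 0, 3, 9, 1]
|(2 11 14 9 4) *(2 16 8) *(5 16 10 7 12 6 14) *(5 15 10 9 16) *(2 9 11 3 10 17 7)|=|(2 3 10)(4 11 15 17 7 12 6 14 16 8 9)|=33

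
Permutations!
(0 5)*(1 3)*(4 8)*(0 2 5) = [0, 3, 5, 1, 8, 2, 6, 7, 4] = (1 3)(2 5)(4 8)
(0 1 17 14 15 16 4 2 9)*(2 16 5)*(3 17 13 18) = (0 1 13 18 3 17 14 15 5 2 9)(4 16) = [1, 13, 9, 17, 16, 2, 6, 7, 8, 0, 10, 11, 12, 18, 15, 5, 4, 14, 3]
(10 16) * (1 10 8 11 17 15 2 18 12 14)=[0, 10, 18, 3, 4, 5, 6, 7, 11, 9, 16, 17, 14, 13, 1, 2, 8, 15, 12]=(1 10 16 8 11 17 15 2 18 12 14)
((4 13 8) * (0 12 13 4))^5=(0 12 13 8)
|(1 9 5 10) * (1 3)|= |(1 9 5 10 3)|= 5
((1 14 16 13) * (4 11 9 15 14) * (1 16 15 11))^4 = (16)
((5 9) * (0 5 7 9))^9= (0 5)(7 9)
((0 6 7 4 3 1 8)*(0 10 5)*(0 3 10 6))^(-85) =(1 7 5 8 4 3 6 10)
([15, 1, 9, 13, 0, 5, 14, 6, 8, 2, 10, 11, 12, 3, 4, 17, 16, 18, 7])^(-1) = [4, 1, 9, 13, 14, 5, 7, 18, 8, 2, 10, 11, 12, 3, 6, 0, 16, 15, 17]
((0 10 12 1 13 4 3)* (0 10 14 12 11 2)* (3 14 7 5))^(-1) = (0 2 11 10 3 5 7)(1 12 14 4 13)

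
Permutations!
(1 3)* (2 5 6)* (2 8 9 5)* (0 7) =[7, 3, 2, 1, 4, 6, 8, 0, 9, 5] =(0 7)(1 3)(5 6 8 9)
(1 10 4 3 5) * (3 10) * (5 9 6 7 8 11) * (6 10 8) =(1 3 9 10 4 8 11 5)(6 7) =[0, 3, 2, 9, 8, 1, 7, 6, 11, 10, 4, 5]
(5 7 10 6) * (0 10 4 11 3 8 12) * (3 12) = (0 10 6 5 7 4 11 12)(3 8) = [10, 1, 2, 8, 11, 7, 5, 4, 3, 9, 6, 12, 0]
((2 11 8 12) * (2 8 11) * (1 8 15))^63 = ((1 8 12 15))^63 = (1 15 12 8)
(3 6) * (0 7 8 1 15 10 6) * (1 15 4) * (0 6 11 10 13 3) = (0 7 8 15 13 3 6)(1 4)(10 11) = [7, 4, 2, 6, 1, 5, 0, 8, 15, 9, 11, 10, 12, 3, 14, 13]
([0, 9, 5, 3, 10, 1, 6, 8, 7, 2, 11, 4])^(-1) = [0, 5, 9, 3, 11, 2, 6, 8, 7, 1, 4, 10]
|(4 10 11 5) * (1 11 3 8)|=7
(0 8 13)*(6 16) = (0 8 13)(6 16) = [8, 1, 2, 3, 4, 5, 16, 7, 13, 9, 10, 11, 12, 0, 14, 15, 6]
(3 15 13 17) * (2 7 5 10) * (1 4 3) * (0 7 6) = (0 7 5 10 2 6)(1 4 3 15 13 17) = [7, 4, 6, 15, 3, 10, 0, 5, 8, 9, 2, 11, 12, 17, 14, 13, 16, 1]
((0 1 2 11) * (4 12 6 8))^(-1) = (0 11 2 1)(4 8 6 12)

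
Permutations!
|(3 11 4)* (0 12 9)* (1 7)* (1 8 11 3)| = |(0 12 9)(1 7 8 11 4)| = 15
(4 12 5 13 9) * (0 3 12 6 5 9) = (0 3 12 9 4 6 5 13) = [3, 1, 2, 12, 6, 13, 5, 7, 8, 4, 10, 11, 9, 0]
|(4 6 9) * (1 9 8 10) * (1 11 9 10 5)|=|(1 10 11 9 4 6 8 5)|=8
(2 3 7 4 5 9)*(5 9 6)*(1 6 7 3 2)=(1 6 5 7 4 9)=[0, 6, 2, 3, 9, 7, 5, 4, 8, 1]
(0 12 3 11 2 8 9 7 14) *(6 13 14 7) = (0 12 3 11 2 8 9 6 13 14) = [12, 1, 8, 11, 4, 5, 13, 7, 9, 6, 10, 2, 3, 14, 0]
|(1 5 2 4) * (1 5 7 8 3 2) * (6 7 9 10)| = |(1 9 10 6 7 8 3 2 4 5)| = 10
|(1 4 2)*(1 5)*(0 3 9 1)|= 7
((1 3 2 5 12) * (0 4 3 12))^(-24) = ((0 4 3 2 5)(1 12))^(-24) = (12)(0 4 3 2 5)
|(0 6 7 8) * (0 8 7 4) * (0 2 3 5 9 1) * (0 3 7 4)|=12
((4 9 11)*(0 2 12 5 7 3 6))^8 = (0 2 12 5 7 3 6)(4 11 9)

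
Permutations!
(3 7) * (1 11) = (1 11)(3 7) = [0, 11, 2, 7, 4, 5, 6, 3, 8, 9, 10, 1]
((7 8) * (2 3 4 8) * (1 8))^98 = (1 7 3)(2 4 8)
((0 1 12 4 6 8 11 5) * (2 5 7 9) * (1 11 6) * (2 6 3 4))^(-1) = (0 5 2 12 1 4 3 8 6 9 7 11)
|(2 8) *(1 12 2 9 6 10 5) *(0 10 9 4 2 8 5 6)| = 12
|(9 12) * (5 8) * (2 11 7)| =6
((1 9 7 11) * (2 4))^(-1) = (1 11 7 9)(2 4)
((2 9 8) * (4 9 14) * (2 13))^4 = ((2 14 4 9 8 13))^4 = (2 8 4)(9 14 13)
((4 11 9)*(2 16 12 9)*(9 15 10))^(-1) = ((2 16 12 15 10 9 4 11))^(-1) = (2 11 4 9 10 15 12 16)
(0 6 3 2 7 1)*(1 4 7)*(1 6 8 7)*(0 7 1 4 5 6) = [8, 7, 0, 2, 4, 6, 3, 5, 1] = (0 8 1 7 5 6 3 2)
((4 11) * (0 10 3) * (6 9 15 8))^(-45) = (4 11)(6 8 15 9)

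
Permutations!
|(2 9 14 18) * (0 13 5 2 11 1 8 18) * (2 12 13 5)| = 28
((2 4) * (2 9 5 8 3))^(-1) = ((2 4 9 5 8 3))^(-1) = (2 3 8 5 9 4)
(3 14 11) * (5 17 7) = (3 14 11)(5 17 7) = [0, 1, 2, 14, 4, 17, 6, 5, 8, 9, 10, 3, 12, 13, 11, 15, 16, 7]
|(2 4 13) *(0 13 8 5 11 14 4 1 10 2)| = |(0 13)(1 10 2)(4 8 5 11 14)| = 30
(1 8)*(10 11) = (1 8)(10 11) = [0, 8, 2, 3, 4, 5, 6, 7, 1, 9, 11, 10]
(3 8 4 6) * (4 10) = [0, 1, 2, 8, 6, 5, 3, 7, 10, 9, 4] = (3 8 10 4 6)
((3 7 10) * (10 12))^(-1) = (3 10 12 7)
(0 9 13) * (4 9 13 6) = [13, 1, 2, 3, 9, 5, 4, 7, 8, 6, 10, 11, 12, 0] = (0 13)(4 9 6)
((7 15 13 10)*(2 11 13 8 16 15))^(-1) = ((2 11 13 10 7)(8 16 15))^(-1) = (2 7 10 13 11)(8 15 16)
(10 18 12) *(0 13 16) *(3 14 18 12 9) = (0 13 16)(3 14 18 9)(10 12) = [13, 1, 2, 14, 4, 5, 6, 7, 8, 3, 12, 11, 10, 16, 18, 15, 0, 17, 9]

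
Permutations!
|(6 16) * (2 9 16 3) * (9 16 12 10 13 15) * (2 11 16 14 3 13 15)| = |(2 14 3 11 16 6 13)(9 12 10 15)| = 28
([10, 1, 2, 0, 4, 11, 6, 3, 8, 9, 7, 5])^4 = [0, 1, 2, 3, 4, 5, 6, 7, 8, 9, 10, 11]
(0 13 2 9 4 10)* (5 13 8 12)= (0 8 12 5 13 2 9 4 10)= [8, 1, 9, 3, 10, 13, 6, 7, 12, 4, 0, 11, 5, 2]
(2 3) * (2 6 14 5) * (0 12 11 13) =(0 12 11 13)(2 3 6 14 5) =[12, 1, 3, 6, 4, 2, 14, 7, 8, 9, 10, 13, 11, 0, 5]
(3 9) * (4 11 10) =(3 9)(4 11 10) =[0, 1, 2, 9, 11, 5, 6, 7, 8, 3, 4, 10]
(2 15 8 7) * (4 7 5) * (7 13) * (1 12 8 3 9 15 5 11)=(1 12 8 11)(2 5 4 13 7)(3 9 15)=[0, 12, 5, 9, 13, 4, 6, 2, 11, 15, 10, 1, 8, 7, 14, 3]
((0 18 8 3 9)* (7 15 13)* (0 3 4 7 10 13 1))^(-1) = ((0 18 8 4 7 15 1)(3 9)(10 13))^(-1) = (0 1 15 7 4 8 18)(3 9)(10 13)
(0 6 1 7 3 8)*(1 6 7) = (0 7 3 8) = [7, 1, 2, 8, 4, 5, 6, 3, 0]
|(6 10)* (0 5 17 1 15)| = 10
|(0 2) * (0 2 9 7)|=|(0 9 7)|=3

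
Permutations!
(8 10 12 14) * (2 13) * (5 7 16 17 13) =(2 5 7 16 17 13)(8 10 12 14) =[0, 1, 5, 3, 4, 7, 6, 16, 10, 9, 12, 11, 14, 2, 8, 15, 17, 13]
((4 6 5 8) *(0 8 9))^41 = ((0 8 4 6 5 9))^41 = (0 9 5 6 4 8)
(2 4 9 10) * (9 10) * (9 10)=(2 4 9 10)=[0, 1, 4, 3, 9, 5, 6, 7, 8, 10, 2]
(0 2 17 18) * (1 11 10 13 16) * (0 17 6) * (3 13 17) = [2, 11, 6, 13, 4, 5, 0, 7, 8, 9, 17, 10, 12, 16, 14, 15, 1, 18, 3] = (0 2 6)(1 11 10 17 18 3 13 16)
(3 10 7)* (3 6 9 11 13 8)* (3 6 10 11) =(3 11 13 8 6 9)(7 10) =[0, 1, 2, 11, 4, 5, 9, 10, 6, 3, 7, 13, 12, 8]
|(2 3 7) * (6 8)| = 6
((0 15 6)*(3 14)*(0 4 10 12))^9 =(0 4)(3 14)(6 12)(10 15)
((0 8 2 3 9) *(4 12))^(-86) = (12)(0 9 3 2 8)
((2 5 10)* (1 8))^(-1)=(1 8)(2 10 5)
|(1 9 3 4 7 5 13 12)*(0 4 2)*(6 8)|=10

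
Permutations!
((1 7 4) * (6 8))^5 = ((1 7 4)(6 8))^5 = (1 4 7)(6 8)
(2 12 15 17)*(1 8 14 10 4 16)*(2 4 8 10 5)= (1 10 8 14 5 2 12 15 17 4 16)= [0, 10, 12, 3, 16, 2, 6, 7, 14, 9, 8, 11, 15, 13, 5, 17, 1, 4]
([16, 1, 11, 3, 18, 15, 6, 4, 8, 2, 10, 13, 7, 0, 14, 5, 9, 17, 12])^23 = (0 13 11 2 9 16)(4 7 12 18)(5 15)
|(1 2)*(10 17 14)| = |(1 2)(10 17 14)| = 6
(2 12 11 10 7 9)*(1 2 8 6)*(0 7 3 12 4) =[7, 2, 4, 12, 0, 5, 1, 9, 6, 8, 3, 10, 11] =(0 7 9 8 6 1 2 4)(3 12 11 10)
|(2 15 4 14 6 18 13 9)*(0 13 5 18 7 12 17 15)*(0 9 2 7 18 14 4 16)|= 36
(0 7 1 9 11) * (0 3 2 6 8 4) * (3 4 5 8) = [7, 9, 6, 2, 0, 8, 3, 1, 5, 11, 10, 4] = (0 7 1 9 11 4)(2 6 3)(5 8)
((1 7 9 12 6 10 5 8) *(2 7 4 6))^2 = ((1 4 6 10 5 8)(2 7 9 12))^2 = (1 6 5)(2 9)(4 10 8)(7 12)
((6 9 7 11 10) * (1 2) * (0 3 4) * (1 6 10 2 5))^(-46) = (0 4 3)(2 11 7 9 6)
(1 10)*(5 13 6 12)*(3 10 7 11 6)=(1 7 11 6 12 5 13 3 10)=[0, 7, 2, 10, 4, 13, 12, 11, 8, 9, 1, 6, 5, 3]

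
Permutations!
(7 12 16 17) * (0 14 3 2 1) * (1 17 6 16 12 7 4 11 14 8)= (0 8 1)(2 17 4 11 14 3)(6 16)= [8, 0, 17, 2, 11, 5, 16, 7, 1, 9, 10, 14, 12, 13, 3, 15, 6, 4]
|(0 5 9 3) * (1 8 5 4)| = 7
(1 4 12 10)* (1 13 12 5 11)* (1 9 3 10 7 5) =(1 4)(3 10 13 12 7 5 11 9) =[0, 4, 2, 10, 1, 11, 6, 5, 8, 3, 13, 9, 7, 12]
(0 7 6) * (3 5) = (0 7 6)(3 5) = [7, 1, 2, 5, 4, 3, 0, 6]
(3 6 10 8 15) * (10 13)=[0, 1, 2, 6, 4, 5, 13, 7, 15, 9, 8, 11, 12, 10, 14, 3]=(3 6 13 10 8 15)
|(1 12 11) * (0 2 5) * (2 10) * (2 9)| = |(0 10 9 2 5)(1 12 11)| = 15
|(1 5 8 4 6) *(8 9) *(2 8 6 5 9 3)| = |(1 9 6)(2 8 4 5 3)| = 15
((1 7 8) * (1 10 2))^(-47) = (1 10 7 2 8)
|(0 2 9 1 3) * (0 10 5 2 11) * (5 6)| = |(0 11)(1 3 10 6 5 2 9)| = 14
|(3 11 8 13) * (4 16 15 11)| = |(3 4 16 15 11 8 13)| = 7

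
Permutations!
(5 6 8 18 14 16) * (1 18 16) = (1 18 14)(5 6 8 16) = [0, 18, 2, 3, 4, 6, 8, 7, 16, 9, 10, 11, 12, 13, 1, 15, 5, 17, 14]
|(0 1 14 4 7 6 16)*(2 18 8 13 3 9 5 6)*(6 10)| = |(0 1 14 4 7 2 18 8 13 3 9 5 10 6 16)| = 15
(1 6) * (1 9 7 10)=(1 6 9 7 10)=[0, 6, 2, 3, 4, 5, 9, 10, 8, 7, 1]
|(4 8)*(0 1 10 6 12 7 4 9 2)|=|(0 1 10 6 12 7 4 8 9 2)|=10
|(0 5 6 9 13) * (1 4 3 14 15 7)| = |(0 5 6 9 13)(1 4 3 14 15 7)| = 30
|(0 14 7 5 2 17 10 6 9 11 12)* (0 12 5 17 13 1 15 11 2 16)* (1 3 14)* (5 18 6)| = 16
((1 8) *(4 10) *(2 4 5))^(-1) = (1 8)(2 5 10 4)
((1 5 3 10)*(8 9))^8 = ((1 5 3 10)(8 9))^8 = (10)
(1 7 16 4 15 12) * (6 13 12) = (1 7 16 4 15 6 13 12) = [0, 7, 2, 3, 15, 5, 13, 16, 8, 9, 10, 11, 1, 12, 14, 6, 4]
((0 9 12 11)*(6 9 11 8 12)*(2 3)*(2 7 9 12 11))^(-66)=(0 12 7)(2 8 9)(3 11 6)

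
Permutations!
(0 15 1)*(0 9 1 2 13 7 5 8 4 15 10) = (0 10)(1 9)(2 13 7 5 8 4 15) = [10, 9, 13, 3, 15, 8, 6, 5, 4, 1, 0, 11, 12, 7, 14, 2]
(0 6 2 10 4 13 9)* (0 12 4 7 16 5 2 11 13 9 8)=(0 6 11 13 8)(2 10 7 16 5)(4 9 12)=[6, 1, 10, 3, 9, 2, 11, 16, 0, 12, 7, 13, 4, 8, 14, 15, 5]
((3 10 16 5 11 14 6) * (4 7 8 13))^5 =(3 14 5 10 6 11 16)(4 7 8 13)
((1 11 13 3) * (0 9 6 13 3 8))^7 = ((0 9 6 13 8)(1 11 3))^7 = (0 6 8 9 13)(1 11 3)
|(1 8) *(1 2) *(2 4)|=4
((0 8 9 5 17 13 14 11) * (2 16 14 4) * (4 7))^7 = (0 4 9 16 17 11 7 8 2 5 14 13)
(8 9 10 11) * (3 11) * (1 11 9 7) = (1 11 8 7)(3 9 10) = [0, 11, 2, 9, 4, 5, 6, 1, 7, 10, 3, 8]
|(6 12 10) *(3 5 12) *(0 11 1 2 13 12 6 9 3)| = |(0 11 1 2 13 12 10 9 3 5 6)| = 11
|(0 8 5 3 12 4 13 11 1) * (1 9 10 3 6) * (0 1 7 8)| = |(3 12 4 13 11 9 10)(5 6 7 8)| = 28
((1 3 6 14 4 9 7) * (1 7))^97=((1 3 6 14 4 9))^97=(1 3 6 14 4 9)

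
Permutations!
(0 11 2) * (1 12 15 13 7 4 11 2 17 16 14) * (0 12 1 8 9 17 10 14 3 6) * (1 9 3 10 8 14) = (0 2 12 15 13 7 4 11 8 3 6)(1 9 17 16 10) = [2, 9, 12, 6, 11, 5, 0, 4, 3, 17, 1, 8, 15, 7, 14, 13, 10, 16]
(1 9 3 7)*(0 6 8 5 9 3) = (0 6 8 5 9)(1 3 7) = [6, 3, 2, 7, 4, 9, 8, 1, 5, 0]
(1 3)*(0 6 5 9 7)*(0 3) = (0 6 5 9 7 3 1) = [6, 0, 2, 1, 4, 9, 5, 3, 8, 7]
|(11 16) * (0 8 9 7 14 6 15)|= 14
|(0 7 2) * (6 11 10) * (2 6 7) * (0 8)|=|(0 2 8)(6 11 10 7)|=12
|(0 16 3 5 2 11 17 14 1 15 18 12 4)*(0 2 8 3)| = 18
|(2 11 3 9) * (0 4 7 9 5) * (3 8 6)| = |(0 4 7 9 2 11 8 6 3 5)| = 10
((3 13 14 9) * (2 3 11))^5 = (2 11 9 14 13 3)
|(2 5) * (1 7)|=|(1 7)(2 5)|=2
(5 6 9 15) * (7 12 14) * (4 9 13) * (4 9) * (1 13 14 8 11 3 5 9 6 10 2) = (1 13 6 14 7 12 8 11 3 5 10 2)(9 15) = [0, 13, 1, 5, 4, 10, 14, 12, 11, 15, 2, 3, 8, 6, 7, 9]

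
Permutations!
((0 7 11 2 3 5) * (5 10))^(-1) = (0 5 10 3 2 11 7)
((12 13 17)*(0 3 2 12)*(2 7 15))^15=((0 3 7 15 2 12 13 17))^15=(0 17 13 12 2 15 7 3)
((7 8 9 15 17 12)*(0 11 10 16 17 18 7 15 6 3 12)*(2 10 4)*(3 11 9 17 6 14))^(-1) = (0 17 8 7 18 15 12 3 14 9)(2 4 11 6 16 10)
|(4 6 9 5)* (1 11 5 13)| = 7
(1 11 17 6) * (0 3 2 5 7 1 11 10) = [3, 10, 5, 2, 4, 7, 11, 1, 8, 9, 0, 17, 12, 13, 14, 15, 16, 6] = (0 3 2 5 7 1 10)(6 11 17)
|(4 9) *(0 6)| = 2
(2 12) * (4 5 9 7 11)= (2 12)(4 5 9 7 11)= [0, 1, 12, 3, 5, 9, 6, 11, 8, 7, 10, 4, 2]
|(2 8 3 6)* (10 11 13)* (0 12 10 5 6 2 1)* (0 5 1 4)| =9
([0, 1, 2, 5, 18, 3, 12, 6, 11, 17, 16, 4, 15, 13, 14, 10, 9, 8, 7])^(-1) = [0, 1, 2, 5, 11, 3, 7, 18, 17, 16, 15, 8, 6, 13, 14, 12, 10, 9, 4]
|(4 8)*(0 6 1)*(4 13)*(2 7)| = |(0 6 1)(2 7)(4 8 13)| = 6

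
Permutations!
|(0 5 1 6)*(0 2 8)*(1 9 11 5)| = 15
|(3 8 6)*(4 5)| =6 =|(3 8 6)(4 5)|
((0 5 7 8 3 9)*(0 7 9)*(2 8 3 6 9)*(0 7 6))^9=(0 5 2 8)(3 7)(6 9)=((0 5 2 8)(3 7)(6 9))^9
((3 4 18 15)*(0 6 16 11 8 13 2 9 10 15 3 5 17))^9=((0 6 16 11 8 13 2 9 10 15 5 17)(3 4 18))^9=(18)(0 15 2 11)(5 9 8 6)(10 13 16 17)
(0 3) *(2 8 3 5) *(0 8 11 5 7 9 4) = (0 7 9 4)(2 11 5)(3 8) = [7, 1, 11, 8, 0, 2, 6, 9, 3, 4, 10, 5]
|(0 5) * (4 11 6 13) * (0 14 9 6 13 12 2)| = 21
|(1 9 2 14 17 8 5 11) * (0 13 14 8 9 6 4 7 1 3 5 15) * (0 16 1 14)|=|(0 13)(1 6 4 7 14 17 9 2 8 15 16)(3 5 11)|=66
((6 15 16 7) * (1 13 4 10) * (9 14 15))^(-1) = ((1 13 4 10)(6 9 14 15 16 7))^(-1) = (1 10 4 13)(6 7 16 15 14 9)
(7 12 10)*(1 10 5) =(1 10 7 12 5) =[0, 10, 2, 3, 4, 1, 6, 12, 8, 9, 7, 11, 5]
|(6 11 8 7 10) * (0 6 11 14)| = 12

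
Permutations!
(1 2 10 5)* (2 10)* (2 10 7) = (1 7 2 10 5) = [0, 7, 10, 3, 4, 1, 6, 2, 8, 9, 5]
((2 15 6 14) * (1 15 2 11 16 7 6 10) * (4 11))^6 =(16)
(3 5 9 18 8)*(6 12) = (3 5 9 18 8)(6 12) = [0, 1, 2, 5, 4, 9, 12, 7, 3, 18, 10, 11, 6, 13, 14, 15, 16, 17, 8]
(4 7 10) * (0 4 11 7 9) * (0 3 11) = (0 4 9 3 11 7 10) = [4, 1, 2, 11, 9, 5, 6, 10, 8, 3, 0, 7]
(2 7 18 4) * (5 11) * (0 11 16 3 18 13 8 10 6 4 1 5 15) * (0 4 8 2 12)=[11, 5, 7, 18, 12, 16, 8, 13, 10, 9, 6, 15, 0, 2, 14, 4, 3, 17, 1]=(0 11 15 4 12)(1 5 16 3 18)(2 7 13)(6 8 10)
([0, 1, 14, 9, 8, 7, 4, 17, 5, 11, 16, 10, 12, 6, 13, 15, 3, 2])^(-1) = (2 17 7 5 8 4 6 13 14)(3 16 10 11 9)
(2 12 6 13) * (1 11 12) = [0, 11, 1, 3, 4, 5, 13, 7, 8, 9, 10, 12, 6, 2] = (1 11 12 6 13 2)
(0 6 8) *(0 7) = [6, 1, 2, 3, 4, 5, 8, 0, 7] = (0 6 8 7)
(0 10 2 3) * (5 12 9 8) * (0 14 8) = [10, 1, 3, 14, 4, 12, 6, 7, 5, 0, 2, 11, 9, 13, 8] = (0 10 2 3 14 8 5 12 9)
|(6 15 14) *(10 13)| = 6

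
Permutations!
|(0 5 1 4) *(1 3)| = |(0 5 3 1 4)| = 5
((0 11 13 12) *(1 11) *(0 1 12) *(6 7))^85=(13)(6 7)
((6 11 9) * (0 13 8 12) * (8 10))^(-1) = ((0 13 10 8 12)(6 11 9))^(-1) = (0 12 8 10 13)(6 9 11)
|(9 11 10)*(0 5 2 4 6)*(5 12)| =6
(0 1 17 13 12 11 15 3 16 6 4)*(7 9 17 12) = [1, 12, 2, 16, 0, 5, 4, 9, 8, 17, 10, 15, 11, 7, 14, 3, 6, 13] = (0 1 12 11 15 3 16 6 4)(7 9 17 13)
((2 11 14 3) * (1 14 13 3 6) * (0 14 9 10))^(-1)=((0 14 6 1 9 10)(2 11 13 3))^(-1)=(0 10 9 1 6 14)(2 3 13 11)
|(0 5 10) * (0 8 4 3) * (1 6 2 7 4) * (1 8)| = 9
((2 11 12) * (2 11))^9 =(11 12)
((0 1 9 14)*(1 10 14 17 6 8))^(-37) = ((0 10 14)(1 9 17 6 8))^(-37) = (0 14 10)(1 6 9 8 17)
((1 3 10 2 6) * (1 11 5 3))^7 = (2 6 11 5 3 10)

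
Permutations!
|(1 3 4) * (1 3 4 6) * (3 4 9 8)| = 5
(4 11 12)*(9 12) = (4 11 9 12) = [0, 1, 2, 3, 11, 5, 6, 7, 8, 12, 10, 9, 4]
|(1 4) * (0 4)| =3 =|(0 4 1)|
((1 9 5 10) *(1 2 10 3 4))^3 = (1 3 9 4 5)(2 10)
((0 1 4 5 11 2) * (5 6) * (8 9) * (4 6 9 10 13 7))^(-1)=(0 2 11 5 6 1)(4 7 13 10 8 9)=((0 1 6 5 11 2)(4 9 8 10 13 7))^(-1)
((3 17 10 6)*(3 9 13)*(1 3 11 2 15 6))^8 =(17)(2 6 13)(9 11 15)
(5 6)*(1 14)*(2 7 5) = [0, 14, 7, 3, 4, 6, 2, 5, 8, 9, 10, 11, 12, 13, 1] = (1 14)(2 7 5 6)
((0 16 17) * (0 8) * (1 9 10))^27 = ((0 16 17 8)(1 9 10))^27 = (0 8 17 16)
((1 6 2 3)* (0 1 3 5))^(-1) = (0 5 2 6 1)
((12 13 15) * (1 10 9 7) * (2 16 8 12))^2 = (1 9)(2 8 13)(7 10)(12 15 16) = ((1 10 9 7)(2 16 8 12 13 15))^2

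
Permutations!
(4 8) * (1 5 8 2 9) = (1 5 8 4 2 9) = [0, 5, 9, 3, 2, 8, 6, 7, 4, 1]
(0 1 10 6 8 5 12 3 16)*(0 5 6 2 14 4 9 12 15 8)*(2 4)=(0 1 10 4 9 12 3 16 5 15 8 6)(2 14)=[1, 10, 14, 16, 9, 15, 0, 7, 6, 12, 4, 11, 3, 13, 2, 8, 5]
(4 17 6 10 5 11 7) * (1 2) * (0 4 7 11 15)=(0 4 17 6 10 5 15)(1 2)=[4, 2, 1, 3, 17, 15, 10, 7, 8, 9, 5, 11, 12, 13, 14, 0, 16, 6]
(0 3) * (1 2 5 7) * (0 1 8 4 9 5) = (0 3 1 2)(4 9 5 7 8) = [3, 2, 0, 1, 9, 7, 6, 8, 4, 5]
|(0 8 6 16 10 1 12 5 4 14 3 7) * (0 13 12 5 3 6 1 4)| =20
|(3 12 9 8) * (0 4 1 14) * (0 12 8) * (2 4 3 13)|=10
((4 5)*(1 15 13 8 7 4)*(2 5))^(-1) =(1 5 2 4 7 8 13 15) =((1 15 13 8 7 4 2 5))^(-1)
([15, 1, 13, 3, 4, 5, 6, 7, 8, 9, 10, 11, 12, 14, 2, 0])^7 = [15, 1, 13, 3, 4, 5, 6, 7, 8, 9, 10, 11, 12, 14, 2, 0]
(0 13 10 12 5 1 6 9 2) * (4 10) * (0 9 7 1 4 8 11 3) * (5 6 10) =(0 13 8 11 3)(1 10 12 6 7)(2 9)(4 5) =[13, 10, 9, 0, 5, 4, 7, 1, 11, 2, 12, 3, 6, 8]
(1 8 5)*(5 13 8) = [0, 5, 2, 3, 4, 1, 6, 7, 13, 9, 10, 11, 12, 8] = (1 5)(8 13)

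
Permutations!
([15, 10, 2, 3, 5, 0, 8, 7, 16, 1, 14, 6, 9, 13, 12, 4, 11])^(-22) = [4, 12, 2, 3, 0, 15, 16, 7, 11, 14, 9, 8, 10, 13, 1, 5, 6]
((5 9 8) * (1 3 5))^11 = ((1 3 5 9 8))^11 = (1 3 5 9 8)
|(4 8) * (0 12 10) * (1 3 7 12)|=|(0 1 3 7 12 10)(4 8)|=6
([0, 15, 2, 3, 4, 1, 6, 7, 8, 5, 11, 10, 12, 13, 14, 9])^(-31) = (1 15 9 5)(10 11)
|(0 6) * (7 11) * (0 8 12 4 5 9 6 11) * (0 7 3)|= |(0 11 3)(4 5 9 6 8 12)|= 6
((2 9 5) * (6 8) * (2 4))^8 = (9)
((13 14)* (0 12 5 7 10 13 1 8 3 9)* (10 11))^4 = (0 11 1)(3 5 13)(7 14 9)(8 12 10)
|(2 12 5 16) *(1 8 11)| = 12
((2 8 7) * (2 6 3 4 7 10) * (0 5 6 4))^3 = ((0 5 6 3)(2 8 10)(4 7))^3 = (10)(0 3 6 5)(4 7)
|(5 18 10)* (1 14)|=6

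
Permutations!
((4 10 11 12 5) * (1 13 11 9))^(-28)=(1 5)(4 13)(9 12)(10 11)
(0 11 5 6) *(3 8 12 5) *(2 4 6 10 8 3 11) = (0 2 4 6)(5 10 8 12) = [2, 1, 4, 3, 6, 10, 0, 7, 12, 9, 8, 11, 5]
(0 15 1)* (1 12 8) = (0 15 12 8 1) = [15, 0, 2, 3, 4, 5, 6, 7, 1, 9, 10, 11, 8, 13, 14, 12]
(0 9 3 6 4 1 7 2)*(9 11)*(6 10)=(0 11 9 3 10 6 4 1 7 2)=[11, 7, 0, 10, 1, 5, 4, 2, 8, 3, 6, 9]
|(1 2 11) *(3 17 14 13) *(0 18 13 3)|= |(0 18 13)(1 2 11)(3 17 14)|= 3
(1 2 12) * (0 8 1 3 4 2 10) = (0 8 1 10)(2 12 3 4) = [8, 10, 12, 4, 2, 5, 6, 7, 1, 9, 0, 11, 3]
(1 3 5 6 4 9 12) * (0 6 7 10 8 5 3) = (0 6 4 9 12 1)(5 7 10 8) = [6, 0, 2, 3, 9, 7, 4, 10, 5, 12, 8, 11, 1]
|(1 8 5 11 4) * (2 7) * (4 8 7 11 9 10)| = 9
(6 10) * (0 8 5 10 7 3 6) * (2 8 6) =(0 6 7 3 2 8 5 10) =[6, 1, 8, 2, 4, 10, 7, 3, 5, 9, 0]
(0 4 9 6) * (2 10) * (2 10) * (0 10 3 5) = [4, 1, 2, 5, 9, 0, 10, 7, 8, 6, 3] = (0 4 9 6 10 3 5)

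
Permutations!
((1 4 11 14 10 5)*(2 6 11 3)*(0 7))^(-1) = (0 7)(1 5 10 14 11 6 2 3 4)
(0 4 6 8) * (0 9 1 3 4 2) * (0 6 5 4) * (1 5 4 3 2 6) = [6, 2, 1, 0, 4, 3, 8, 7, 9, 5] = (0 6 8 9 5 3)(1 2)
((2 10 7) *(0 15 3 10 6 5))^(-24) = (15)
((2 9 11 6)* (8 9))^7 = (2 9 6 8 11)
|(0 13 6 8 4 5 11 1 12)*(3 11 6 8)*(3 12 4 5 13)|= 10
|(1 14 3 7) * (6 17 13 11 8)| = |(1 14 3 7)(6 17 13 11 8)| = 20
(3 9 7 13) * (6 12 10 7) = (3 9 6 12 10 7 13) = [0, 1, 2, 9, 4, 5, 12, 13, 8, 6, 7, 11, 10, 3]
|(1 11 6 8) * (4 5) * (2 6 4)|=7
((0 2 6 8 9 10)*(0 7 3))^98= (0 6 9 7)(2 8 10 3)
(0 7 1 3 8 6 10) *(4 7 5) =[5, 3, 2, 8, 7, 4, 10, 1, 6, 9, 0] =(0 5 4 7 1 3 8 6 10)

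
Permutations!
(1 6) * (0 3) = (0 3)(1 6) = [3, 6, 2, 0, 4, 5, 1]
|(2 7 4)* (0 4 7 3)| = |(7)(0 4 2 3)| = 4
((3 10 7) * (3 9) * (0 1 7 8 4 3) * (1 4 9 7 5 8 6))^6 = (0 5 10)(1 3 9)(4 8 6)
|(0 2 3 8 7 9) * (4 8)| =7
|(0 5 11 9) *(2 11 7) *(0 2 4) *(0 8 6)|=|(0 5 7 4 8 6)(2 11 9)|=6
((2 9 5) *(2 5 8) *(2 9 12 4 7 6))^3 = (2 7 12 6 4)(8 9)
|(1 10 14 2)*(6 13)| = |(1 10 14 2)(6 13)| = 4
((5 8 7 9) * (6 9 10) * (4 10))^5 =((4 10 6 9 5 8 7))^5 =(4 8 9 10 7 5 6)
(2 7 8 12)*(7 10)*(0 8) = [8, 1, 10, 3, 4, 5, 6, 0, 12, 9, 7, 11, 2] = (0 8 12 2 10 7)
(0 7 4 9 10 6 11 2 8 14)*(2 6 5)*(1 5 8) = (0 7 4 9 10 8 14)(1 5 2)(6 11) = [7, 5, 1, 3, 9, 2, 11, 4, 14, 10, 8, 6, 12, 13, 0]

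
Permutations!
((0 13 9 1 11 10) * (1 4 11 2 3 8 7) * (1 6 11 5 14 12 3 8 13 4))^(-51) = (0 2 14 6 13)(1 5 7 3 10)(4 8 12 11 9)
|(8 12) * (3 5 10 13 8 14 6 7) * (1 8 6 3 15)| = |(1 8 12 14 3 5 10 13 6 7 15)| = 11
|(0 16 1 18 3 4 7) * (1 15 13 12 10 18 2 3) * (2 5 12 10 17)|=14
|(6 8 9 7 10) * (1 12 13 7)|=8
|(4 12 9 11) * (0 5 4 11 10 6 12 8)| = |(0 5 4 8)(6 12 9 10)| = 4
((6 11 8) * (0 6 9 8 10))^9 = (0 6 11 10)(8 9)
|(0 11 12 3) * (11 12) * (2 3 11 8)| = |(0 12 11 8 2 3)| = 6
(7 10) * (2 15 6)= (2 15 6)(7 10)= [0, 1, 15, 3, 4, 5, 2, 10, 8, 9, 7, 11, 12, 13, 14, 6]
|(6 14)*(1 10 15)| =6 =|(1 10 15)(6 14)|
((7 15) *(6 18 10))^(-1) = (6 10 18)(7 15)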